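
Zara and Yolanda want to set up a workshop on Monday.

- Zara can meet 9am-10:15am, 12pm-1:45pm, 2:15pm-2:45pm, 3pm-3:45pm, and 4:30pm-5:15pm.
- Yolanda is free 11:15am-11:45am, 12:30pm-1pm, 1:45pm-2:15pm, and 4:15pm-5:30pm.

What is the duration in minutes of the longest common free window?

45 minutes

Zara ∩ Yolanda: 12:30–13:00, 16:30–17:15.
Common window lengths: 30, 45 min; longest is 45.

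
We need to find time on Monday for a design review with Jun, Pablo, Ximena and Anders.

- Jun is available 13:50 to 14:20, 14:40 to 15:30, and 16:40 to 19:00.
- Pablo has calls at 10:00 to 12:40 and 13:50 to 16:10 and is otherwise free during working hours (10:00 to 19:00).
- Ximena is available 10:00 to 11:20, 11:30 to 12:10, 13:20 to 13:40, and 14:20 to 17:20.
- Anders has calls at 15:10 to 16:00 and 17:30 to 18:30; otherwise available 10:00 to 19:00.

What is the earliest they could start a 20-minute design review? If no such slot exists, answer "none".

Pablo free within 10:00–19:00: 12:40–13:50, 16:10–19:00.
Anders free within 10:00–19:00: 10:00–15:10, 16:00–17:30, 18:30–19:00.
Jun ∩ Pablo: 16:40–19:00.
Jun ∩ Pablo ∩ Ximena: 16:40–17:20.
Jun ∩ Pablo ∩ Ximena ∩ Anders: 16:40–17:20.
Windows ≥ 20 min: 16:40–17:20.
Earliest such window starts at 16:40.

16:40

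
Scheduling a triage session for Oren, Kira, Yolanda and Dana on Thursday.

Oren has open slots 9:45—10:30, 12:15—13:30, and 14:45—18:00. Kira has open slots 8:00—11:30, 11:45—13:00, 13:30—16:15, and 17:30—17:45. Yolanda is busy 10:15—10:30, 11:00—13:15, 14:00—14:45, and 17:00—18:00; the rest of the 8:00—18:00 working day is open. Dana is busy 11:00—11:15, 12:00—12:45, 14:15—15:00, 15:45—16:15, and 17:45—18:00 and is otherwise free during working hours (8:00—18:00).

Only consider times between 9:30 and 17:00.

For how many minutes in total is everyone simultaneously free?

Yolanda free within 08:00–18:00: 08:00–10:15, 10:30–11:00, 13:15–14:00, 14:45–17:00.
Dana free within 08:00–18:00: 08:00–11:00, 11:15–12:00, 12:45–14:15, 15:00–15:45, 16:15–17:45.
Oren ∩ Kira: 09:45–10:30, 12:15–13:00, 14:45–16:15, 17:30–17:45.
Oren ∩ Kira ∩ Yolanda: 09:45–10:15, 14:45–16:15.
Oren ∩ Kira ∩ Yolanda ∩ Dana: 09:45–10:15, 15:00–15:45.
Restricted to 09:30–17:00: 09:45–10:15, 15:00–15:45.
Total common minutes: 30 + 45 = 75.

75 minutes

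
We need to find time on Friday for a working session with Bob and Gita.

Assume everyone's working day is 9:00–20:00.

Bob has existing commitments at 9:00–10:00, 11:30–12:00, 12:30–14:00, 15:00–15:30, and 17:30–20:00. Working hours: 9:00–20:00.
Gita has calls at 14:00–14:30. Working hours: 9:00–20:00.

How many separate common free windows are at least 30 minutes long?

Bob free within 09:00–20:00: 10:00–11:30, 12:00–12:30, 14:00–15:00, 15:30–17:30.
Gita free within 09:00–20:00: 09:00–14:00, 14:30–20:00.
Bob ∩ Gita: 10:00–11:30, 12:00–12:30, 14:30–15:00, 15:30–17:30.
Windows ≥ 30 min: 10:00–11:30, 12:00–12:30, 14:30–15:00, 15:30–17:30.
That's 4 windows.

4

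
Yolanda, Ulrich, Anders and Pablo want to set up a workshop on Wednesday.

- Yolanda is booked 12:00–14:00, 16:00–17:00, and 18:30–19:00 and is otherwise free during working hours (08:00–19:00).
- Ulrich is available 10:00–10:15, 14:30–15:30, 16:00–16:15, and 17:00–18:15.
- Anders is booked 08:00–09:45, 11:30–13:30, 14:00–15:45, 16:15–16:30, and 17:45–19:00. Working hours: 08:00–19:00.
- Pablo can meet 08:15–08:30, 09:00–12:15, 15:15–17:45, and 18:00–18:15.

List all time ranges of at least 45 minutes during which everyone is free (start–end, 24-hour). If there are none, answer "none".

17:00–17:45

Yolanda free within 08:00–19:00: 08:00–12:00, 14:00–16:00, 17:00–18:30.
Anders free within 08:00–19:00: 09:45–11:30, 13:30–14:00, 15:45–16:15, 16:30–17:45.
Yolanda ∩ Ulrich: 10:00–10:15, 14:30–15:30, 17:00–18:15.
Yolanda ∩ Ulrich ∩ Anders: 10:00–10:15, 17:00–17:45.
Yolanda ∩ Ulrich ∩ Anders ∩ Pablo: 10:00–10:15, 17:00–17:45.
Windows ≥ 45 min: 17:00–17:45.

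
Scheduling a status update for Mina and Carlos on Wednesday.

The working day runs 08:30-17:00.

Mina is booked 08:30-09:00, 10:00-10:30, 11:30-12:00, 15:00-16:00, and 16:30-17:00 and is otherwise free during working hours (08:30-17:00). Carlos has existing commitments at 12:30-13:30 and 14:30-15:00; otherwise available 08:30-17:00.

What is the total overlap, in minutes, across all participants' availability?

240 minutes

Mina free within 08:30–17:00: 09:00–10:00, 10:30–11:30, 12:00–15:00, 16:00–16:30.
Carlos free within 08:30–17:00: 08:30–12:30, 13:30–14:30, 15:00–17:00.
Mina ∩ Carlos: 09:00–10:00, 10:30–11:30, 12:00–12:30, 13:30–14:30, 16:00–16:30.
Total common minutes: 60 + 60 + 30 + 60 + 30 = 240.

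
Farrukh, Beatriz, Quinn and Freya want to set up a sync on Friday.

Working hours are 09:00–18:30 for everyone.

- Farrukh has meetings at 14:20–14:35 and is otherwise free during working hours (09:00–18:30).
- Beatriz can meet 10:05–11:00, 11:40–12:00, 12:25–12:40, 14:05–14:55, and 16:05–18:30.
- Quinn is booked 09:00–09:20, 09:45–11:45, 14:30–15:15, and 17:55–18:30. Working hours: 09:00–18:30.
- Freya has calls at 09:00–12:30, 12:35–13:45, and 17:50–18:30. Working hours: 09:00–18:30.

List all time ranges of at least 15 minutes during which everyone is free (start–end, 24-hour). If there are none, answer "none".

14:05–14:20, 16:05–17:50

Farrukh free within 09:00–18:30: 09:00–14:20, 14:35–18:30.
Quinn free within 09:00–18:30: 09:20–09:45, 11:45–14:30, 15:15–17:55.
Freya free within 09:00–18:30: 12:30–12:35, 13:45–17:50.
Farrukh ∩ Beatriz: 10:05–11:00, 11:40–12:00, 12:25–12:40, 14:05–14:20, 14:35–14:55, 16:05–18:30.
Farrukh ∩ Beatriz ∩ Quinn: 11:45–12:00, 12:25–12:40, 14:05–14:20, 16:05–17:55.
Farrukh ∩ Beatriz ∩ Quinn ∩ Freya: 12:30–12:35, 14:05–14:20, 16:05–17:50.
Windows ≥ 15 min: 14:05–14:20, 16:05–17:50.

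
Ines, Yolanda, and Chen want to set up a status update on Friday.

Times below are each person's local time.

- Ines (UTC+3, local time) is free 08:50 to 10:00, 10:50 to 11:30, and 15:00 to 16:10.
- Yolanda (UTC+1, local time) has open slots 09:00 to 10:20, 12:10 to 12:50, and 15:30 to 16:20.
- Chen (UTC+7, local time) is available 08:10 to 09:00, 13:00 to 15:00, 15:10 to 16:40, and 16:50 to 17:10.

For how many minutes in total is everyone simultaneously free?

20 minutes

Ines → UTC: 05:50–07:00, 07:50–08:30, 12:00–13:10.
Yolanda → UTC: 08:00–09:20, 11:10–11:50, 14:30–15:20.
Chen → UTC: 01:10–02:00, 06:00–08:00, 08:10–09:40, 09:50–10:10.
Ines ∩ Yolanda: 08:00–08:30.
Ines ∩ Yolanda ∩ Chen: 08:10–08:30.
Total common minutes: 20.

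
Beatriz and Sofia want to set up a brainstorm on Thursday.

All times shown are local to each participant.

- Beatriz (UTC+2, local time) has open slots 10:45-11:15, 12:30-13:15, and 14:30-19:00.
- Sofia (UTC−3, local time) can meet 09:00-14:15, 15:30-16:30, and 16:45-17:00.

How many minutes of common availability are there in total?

Beatriz → UTC: 08:45–09:15, 10:30–11:15, 12:30–17:00.
Sofia → UTC: 12:00–17:15, 18:30–19:30, 19:45–20:00.
Beatriz ∩ Sofia: 12:30–17:00.
Total common minutes: 270.

270 minutes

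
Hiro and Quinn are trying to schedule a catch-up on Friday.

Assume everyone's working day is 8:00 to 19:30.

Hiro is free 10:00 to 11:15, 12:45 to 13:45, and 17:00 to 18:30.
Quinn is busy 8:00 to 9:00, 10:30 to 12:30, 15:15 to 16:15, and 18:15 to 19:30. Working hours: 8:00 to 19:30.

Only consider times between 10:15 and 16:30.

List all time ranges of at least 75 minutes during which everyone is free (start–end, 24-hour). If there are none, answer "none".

Quinn free within 08:00–19:30: 09:00–10:30, 12:30–15:15, 16:15–18:15.
Hiro ∩ Quinn: 10:00–10:30, 12:45–13:45, 17:00–18:15.
Restricted to 10:15–16:30: 10:15–10:30, 12:45–13:45.
Windows ≥ 75 min: (none).

none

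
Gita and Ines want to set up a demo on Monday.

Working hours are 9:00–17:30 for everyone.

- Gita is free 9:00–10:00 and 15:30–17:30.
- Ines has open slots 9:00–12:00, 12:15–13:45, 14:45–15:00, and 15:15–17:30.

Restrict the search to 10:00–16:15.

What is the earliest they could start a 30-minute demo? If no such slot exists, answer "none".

15:30

Gita ∩ Ines: 09:00–10:00, 15:30–17:30.
Restricted to 10:00–16:15: 15:30–16:15.
Windows ≥ 30 min: 15:30–16:15.
Earliest such window starts at 15:30.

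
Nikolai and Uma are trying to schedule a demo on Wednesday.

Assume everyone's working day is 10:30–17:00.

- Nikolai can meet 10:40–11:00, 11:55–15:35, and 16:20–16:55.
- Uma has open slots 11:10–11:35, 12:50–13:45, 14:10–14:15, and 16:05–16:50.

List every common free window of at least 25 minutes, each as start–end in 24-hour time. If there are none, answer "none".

12:50–13:45, 16:20–16:50

Nikolai ∩ Uma: 12:50–13:45, 14:10–14:15, 16:20–16:50.
Windows ≥ 25 min: 12:50–13:45, 16:20–16:50.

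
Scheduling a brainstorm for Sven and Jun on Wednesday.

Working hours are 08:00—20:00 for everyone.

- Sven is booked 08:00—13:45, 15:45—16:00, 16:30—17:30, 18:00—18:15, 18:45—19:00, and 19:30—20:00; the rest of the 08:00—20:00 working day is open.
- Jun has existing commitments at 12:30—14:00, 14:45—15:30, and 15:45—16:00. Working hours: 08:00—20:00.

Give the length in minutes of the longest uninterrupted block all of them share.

45 minutes

Sven free within 08:00–20:00: 13:45–15:45, 16:00–16:30, 17:30–18:00, 18:15–18:45, 19:00–19:30.
Jun free within 08:00–20:00: 08:00–12:30, 14:00–14:45, 15:30–15:45, 16:00–20:00.
Sven ∩ Jun: 14:00–14:45, 15:30–15:45, 16:00–16:30, 17:30–18:00, 18:15–18:45, 19:00–19:30.
Common window lengths: 45, 15, 30, 30, 30, 30 min; longest is 45.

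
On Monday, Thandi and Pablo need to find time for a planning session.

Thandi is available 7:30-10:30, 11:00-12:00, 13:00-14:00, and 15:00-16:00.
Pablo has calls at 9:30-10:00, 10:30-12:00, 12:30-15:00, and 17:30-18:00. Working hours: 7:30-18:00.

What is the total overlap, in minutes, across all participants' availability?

Pablo free within 07:30–18:00: 07:30–09:30, 10:00–10:30, 12:00–12:30, 15:00–17:30.
Thandi ∩ Pablo: 07:30–09:30, 10:00–10:30, 15:00–16:00.
Total common minutes: 120 + 30 + 60 = 210.

210 minutes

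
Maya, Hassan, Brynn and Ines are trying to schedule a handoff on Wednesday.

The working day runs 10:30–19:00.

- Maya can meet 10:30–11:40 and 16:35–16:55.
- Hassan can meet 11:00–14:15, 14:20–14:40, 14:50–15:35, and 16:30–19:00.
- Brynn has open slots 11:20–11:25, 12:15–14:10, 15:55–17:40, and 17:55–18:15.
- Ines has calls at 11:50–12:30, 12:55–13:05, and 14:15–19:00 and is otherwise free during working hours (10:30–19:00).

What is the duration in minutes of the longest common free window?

Ines free within 10:30–19:00: 10:30–11:50, 12:30–12:55, 13:05–14:15.
Maya ∩ Hassan: 11:00–11:40, 16:35–16:55.
Maya ∩ Hassan ∩ Brynn: 11:20–11:25, 16:35–16:55.
Maya ∩ Hassan ∩ Brynn ∩ Ines: 11:20–11:25.
Single common window of 5 minutes.

5 minutes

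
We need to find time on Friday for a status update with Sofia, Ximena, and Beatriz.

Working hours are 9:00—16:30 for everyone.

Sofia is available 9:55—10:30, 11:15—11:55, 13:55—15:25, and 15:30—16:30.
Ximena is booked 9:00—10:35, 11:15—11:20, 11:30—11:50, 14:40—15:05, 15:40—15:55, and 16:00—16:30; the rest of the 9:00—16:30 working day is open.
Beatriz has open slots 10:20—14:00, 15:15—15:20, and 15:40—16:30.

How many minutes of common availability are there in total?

30 minutes

Ximena free within 09:00–16:30: 10:35–11:15, 11:20–11:30, 11:50–14:40, 15:05–15:40, 15:55–16:00.
Sofia ∩ Ximena: 11:20–11:30, 11:50–11:55, 13:55–14:40, 15:05–15:25, 15:30–15:40, 15:55–16:00.
Sofia ∩ Ximena ∩ Beatriz: 11:20–11:30, 11:50–11:55, 13:55–14:00, 15:15–15:20, 15:55–16:00.
Total common minutes: 10 + 5 + 5 + 5 + 5 = 30.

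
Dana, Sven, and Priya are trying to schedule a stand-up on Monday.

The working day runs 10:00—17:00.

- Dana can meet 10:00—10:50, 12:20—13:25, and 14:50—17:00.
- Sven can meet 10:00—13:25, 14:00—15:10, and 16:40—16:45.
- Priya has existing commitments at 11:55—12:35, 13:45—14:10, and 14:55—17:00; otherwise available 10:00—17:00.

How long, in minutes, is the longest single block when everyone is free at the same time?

Priya free within 10:00–17:00: 10:00–11:55, 12:35–13:45, 14:10–14:55.
Dana ∩ Sven: 10:00–10:50, 12:20–13:25, 14:50–15:10, 16:40–16:45.
Dana ∩ Sven ∩ Priya: 10:00–10:50, 12:35–13:25, 14:50–14:55.
Common window lengths: 50, 50, 5 min; longest is 50.

50 minutes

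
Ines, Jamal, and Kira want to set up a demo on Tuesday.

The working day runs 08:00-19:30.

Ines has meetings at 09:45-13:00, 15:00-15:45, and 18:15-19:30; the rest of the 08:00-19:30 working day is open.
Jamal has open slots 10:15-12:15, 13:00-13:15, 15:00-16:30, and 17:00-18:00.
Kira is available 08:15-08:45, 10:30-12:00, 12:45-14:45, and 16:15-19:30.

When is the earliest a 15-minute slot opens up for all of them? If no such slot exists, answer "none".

13:00

Ines free within 08:00–19:30: 08:00–09:45, 13:00–15:00, 15:45–18:15.
Ines ∩ Jamal: 13:00–13:15, 15:45–16:30, 17:00–18:00.
Ines ∩ Jamal ∩ Kira: 13:00–13:15, 16:15–16:30, 17:00–18:00.
Windows ≥ 15 min: 13:00–13:15, 16:15–16:30, 17:00–18:00.
Earliest such window starts at 13:00.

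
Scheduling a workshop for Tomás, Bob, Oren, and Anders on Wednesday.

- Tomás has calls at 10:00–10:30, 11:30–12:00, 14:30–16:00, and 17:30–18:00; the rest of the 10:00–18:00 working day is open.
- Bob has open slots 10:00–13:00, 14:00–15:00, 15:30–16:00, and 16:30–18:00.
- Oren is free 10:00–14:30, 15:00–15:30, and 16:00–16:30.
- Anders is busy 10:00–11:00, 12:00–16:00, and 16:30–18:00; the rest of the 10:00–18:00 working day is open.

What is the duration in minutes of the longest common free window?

30 minutes

Tomás free within 10:00–18:00: 10:30–11:30, 12:00–14:30, 16:00–17:30.
Anders free within 10:00–18:00: 11:00–12:00, 16:00–16:30.
Tomás ∩ Bob: 10:30–11:30, 12:00–13:00, 14:00–14:30, 16:30–17:30.
Tomás ∩ Bob ∩ Oren: 10:30–11:30, 12:00–13:00, 14:00–14:30.
Tomás ∩ Bob ∩ Oren ∩ Anders: 11:00–11:30.
Single common window of 30 minutes.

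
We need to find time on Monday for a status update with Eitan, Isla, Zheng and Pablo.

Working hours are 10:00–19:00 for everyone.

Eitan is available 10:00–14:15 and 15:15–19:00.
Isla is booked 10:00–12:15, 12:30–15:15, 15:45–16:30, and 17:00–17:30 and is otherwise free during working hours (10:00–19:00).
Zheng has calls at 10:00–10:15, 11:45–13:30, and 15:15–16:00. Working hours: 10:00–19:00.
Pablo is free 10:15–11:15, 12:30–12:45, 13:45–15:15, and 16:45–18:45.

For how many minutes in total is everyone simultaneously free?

Isla free within 10:00–19:00: 12:15–12:30, 15:15–15:45, 16:30–17:00, 17:30–19:00.
Zheng free within 10:00–19:00: 10:15–11:45, 13:30–15:15, 16:00–19:00.
Eitan ∩ Isla: 12:15–12:30, 15:15–15:45, 16:30–17:00, 17:30–19:00.
Eitan ∩ Isla ∩ Zheng: 16:30–17:00, 17:30–19:00.
Eitan ∩ Isla ∩ Zheng ∩ Pablo: 16:45–17:00, 17:30–18:45.
Total common minutes: 15 + 75 = 90.

90 minutes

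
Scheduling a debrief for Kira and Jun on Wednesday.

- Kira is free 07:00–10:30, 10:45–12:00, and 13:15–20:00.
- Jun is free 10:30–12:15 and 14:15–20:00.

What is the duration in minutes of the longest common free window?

345 minutes

Kira ∩ Jun: 10:45–12:00, 14:15–20:00.
Common window lengths: 75, 345 min; longest is 345.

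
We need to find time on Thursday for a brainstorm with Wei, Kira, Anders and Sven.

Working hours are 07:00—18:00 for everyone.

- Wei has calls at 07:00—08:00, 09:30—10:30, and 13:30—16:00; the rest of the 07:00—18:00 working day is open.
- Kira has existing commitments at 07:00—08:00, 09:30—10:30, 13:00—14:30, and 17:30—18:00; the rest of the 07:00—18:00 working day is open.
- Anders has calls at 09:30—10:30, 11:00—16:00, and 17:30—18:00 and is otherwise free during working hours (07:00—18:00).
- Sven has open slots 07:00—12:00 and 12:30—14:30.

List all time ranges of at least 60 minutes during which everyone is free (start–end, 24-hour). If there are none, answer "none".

08:00–09:30

Wei free within 07:00–18:00: 08:00–09:30, 10:30–13:30, 16:00–18:00.
Kira free within 07:00–18:00: 08:00–09:30, 10:30–13:00, 14:30–17:30.
Anders free within 07:00–18:00: 07:00–09:30, 10:30–11:00, 16:00–17:30.
Wei ∩ Kira: 08:00–09:30, 10:30–13:00, 16:00–17:30.
Wei ∩ Kira ∩ Anders: 08:00–09:30, 10:30–11:00, 16:00–17:30.
Wei ∩ Kira ∩ Anders ∩ Sven: 08:00–09:30, 10:30–11:00.
Windows ≥ 60 min: 08:00–09:30.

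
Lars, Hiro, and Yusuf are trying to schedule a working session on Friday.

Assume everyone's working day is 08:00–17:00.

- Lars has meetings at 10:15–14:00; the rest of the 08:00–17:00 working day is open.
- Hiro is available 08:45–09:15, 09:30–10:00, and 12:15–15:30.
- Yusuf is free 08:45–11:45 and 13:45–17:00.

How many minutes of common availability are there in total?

Lars free within 08:00–17:00: 08:00–10:15, 14:00–17:00.
Lars ∩ Hiro: 08:45–09:15, 09:30–10:00, 14:00–15:30.
Lars ∩ Hiro ∩ Yusuf: 08:45–09:15, 09:30–10:00, 14:00–15:30.
Total common minutes: 30 + 30 + 90 = 150.

150 minutes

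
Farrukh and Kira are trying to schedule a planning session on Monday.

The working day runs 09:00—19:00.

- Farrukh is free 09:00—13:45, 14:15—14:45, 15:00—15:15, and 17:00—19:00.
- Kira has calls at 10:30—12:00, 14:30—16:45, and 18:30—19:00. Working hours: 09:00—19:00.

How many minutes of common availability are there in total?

Kira free within 09:00–19:00: 09:00–10:30, 12:00–14:30, 16:45–18:30.
Farrukh ∩ Kira: 09:00–10:30, 12:00–13:45, 14:15–14:30, 17:00–18:30.
Total common minutes: 90 + 105 + 15 + 90 = 300.

300 minutes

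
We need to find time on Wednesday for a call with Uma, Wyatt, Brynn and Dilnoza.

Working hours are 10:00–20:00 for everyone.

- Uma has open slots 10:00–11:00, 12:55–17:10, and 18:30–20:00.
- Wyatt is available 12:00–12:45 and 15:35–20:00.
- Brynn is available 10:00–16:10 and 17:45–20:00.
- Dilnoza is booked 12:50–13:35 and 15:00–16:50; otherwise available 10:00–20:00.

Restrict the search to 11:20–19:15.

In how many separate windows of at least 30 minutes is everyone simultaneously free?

1

Dilnoza free within 10:00–20:00: 10:00–12:50, 13:35–15:00, 16:50–20:00.
Uma ∩ Wyatt: 15:35–17:10, 18:30–20:00.
Uma ∩ Wyatt ∩ Brynn: 15:35–16:10, 18:30–20:00.
Uma ∩ Wyatt ∩ Brynn ∩ Dilnoza: 18:30–20:00.
Restricted to 11:20–19:15: 18:30–19:15.
Windows ≥ 30 min: 18:30–19:15.
That's 1 window.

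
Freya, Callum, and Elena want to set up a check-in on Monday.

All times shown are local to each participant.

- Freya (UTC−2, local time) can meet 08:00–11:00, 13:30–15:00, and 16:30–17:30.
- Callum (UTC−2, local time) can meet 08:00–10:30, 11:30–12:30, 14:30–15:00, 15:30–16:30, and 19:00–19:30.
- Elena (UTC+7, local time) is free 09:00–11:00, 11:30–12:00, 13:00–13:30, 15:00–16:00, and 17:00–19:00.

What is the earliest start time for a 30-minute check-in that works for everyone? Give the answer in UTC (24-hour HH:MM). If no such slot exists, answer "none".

10:00

Freya → UTC: 10:00–13:00, 15:30–17:00, 18:30–19:30.
Callum → UTC: 10:00–12:30, 13:30–14:30, 16:30–17:00, 17:30–18:30, 21:00–21:30.
Elena → UTC: 02:00–04:00, 04:30–05:00, 06:00–06:30, 08:00–09:00, 10:00–12:00.
Freya ∩ Callum: 10:00–12:30, 16:30–17:00.
Freya ∩ Callum ∩ Elena: 10:00–12:00.
Windows ≥ 30 min: 10:00–12:00.
Earliest such window starts at 10:00.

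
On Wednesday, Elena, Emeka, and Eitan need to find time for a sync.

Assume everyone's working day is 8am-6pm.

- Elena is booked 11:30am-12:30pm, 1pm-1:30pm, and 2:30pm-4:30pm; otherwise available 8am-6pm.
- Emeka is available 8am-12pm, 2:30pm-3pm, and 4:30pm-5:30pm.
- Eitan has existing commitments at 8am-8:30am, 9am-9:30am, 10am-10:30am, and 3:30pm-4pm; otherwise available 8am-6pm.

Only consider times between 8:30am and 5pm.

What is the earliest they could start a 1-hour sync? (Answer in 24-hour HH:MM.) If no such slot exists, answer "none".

Elena free within 08:00–18:00: 08:00–11:30, 12:30–13:00, 13:30–14:30, 16:30–18:00.
Eitan free within 08:00–18:00: 08:30–09:00, 09:30–10:00, 10:30–15:30, 16:00–18:00.
Elena ∩ Emeka: 08:00–11:30, 16:30–17:30.
Elena ∩ Emeka ∩ Eitan: 08:30–09:00, 09:30–10:00, 10:30–11:30, 16:30–17:30.
Restricted to 08:30–17:00: 08:30–09:00, 09:30–10:00, 10:30–11:30, 16:30–17:00.
Windows ≥ 60 min: 10:30–11:30.
Earliest such window starts at 10:30.

10:30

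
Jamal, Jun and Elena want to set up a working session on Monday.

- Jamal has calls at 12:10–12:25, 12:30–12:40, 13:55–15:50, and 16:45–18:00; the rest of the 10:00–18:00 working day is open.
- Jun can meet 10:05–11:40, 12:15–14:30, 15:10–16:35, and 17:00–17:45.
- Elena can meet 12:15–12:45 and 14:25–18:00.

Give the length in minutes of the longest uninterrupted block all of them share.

45 minutes

Jamal free within 10:00–18:00: 10:00–12:10, 12:25–12:30, 12:40–13:55, 15:50–16:45.
Jamal ∩ Jun: 10:05–11:40, 12:25–12:30, 12:40–13:55, 15:50–16:35.
Jamal ∩ Jun ∩ Elena: 12:25–12:30, 12:40–12:45, 15:50–16:35.
Common window lengths: 5, 5, 45 min; longest is 45.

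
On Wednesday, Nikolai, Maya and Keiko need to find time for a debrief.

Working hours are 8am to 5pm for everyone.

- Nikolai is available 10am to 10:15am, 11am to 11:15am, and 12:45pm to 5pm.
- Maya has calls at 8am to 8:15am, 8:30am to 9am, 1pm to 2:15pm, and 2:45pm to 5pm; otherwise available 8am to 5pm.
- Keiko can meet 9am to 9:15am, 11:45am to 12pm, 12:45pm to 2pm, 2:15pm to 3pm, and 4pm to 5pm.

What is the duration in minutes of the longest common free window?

30 minutes

Maya free within 08:00–17:00: 08:15–08:30, 09:00–13:00, 14:15–14:45.
Nikolai ∩ Maya: 10:00–10:15, 11:00–11:15, 12:45–13:00, 14:15–14:45.
Nikolai ∩ Maya ∩ Keiko: 12:45–13:00, 14:15–14:45.
Common window lengths: 15, 30 min; longest is 30.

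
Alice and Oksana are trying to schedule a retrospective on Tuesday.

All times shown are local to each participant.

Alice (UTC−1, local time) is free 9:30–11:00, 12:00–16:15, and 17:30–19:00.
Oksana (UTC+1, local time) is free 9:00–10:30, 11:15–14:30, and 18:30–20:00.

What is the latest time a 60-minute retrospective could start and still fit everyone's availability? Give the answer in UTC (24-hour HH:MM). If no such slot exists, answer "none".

Alice → UTC: 10:30–12:00, 13:00–17:15, 18:30–20:00.
Oksana → UTC: 08:00–09:30, 10:15–13:30, 17:30–19:00.
Alice ∩ Oksana: 10:30–12:00, 13:00–13:30, 18:30–19:00.
Windows ≥ 60 min: 10:30–12:00.
Latest start in the last window 10:30–12:00 is 12:00 − 60 min = 11:00.

11:00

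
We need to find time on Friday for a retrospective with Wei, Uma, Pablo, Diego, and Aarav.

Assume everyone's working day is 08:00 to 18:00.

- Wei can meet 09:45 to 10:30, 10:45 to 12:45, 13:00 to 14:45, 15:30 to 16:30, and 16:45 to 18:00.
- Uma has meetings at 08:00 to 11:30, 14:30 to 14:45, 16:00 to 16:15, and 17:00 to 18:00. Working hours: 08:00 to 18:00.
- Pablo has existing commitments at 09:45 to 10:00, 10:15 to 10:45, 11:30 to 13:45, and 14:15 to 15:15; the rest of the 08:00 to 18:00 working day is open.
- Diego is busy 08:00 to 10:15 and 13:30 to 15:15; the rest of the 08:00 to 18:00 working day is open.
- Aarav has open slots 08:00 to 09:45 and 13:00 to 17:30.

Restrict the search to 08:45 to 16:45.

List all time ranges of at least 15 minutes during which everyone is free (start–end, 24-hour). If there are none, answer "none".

Uma free within 08:00–18:00: 11:30–14:30, 14:45–16:00, 16:15–17:00.
Pablo free within 08:00–18:00: 08:00–09:45, 10:00–10:15, 10:45–11:30, 13:45–14:15, 15:15–18:00.
Diego free within 08:00–18:00: 10:15–13:30, 15:15–18:00.
Wei ∩ Uma: 11:30–12:45, 13:00–14:30, 15:30–16:00, 16:15–16:30, 16:45–17:00.
Wei ∩ Uma ∩ Pablo: 13:45–14:15, 15:30–16:00, 16:15–16:30, 16:45–17:00.
Wei ∩ Uma ∩ Pablo ∩ Diego: 15:30–16:00, 16:15–16:30, 16:45–17:00.
Wei ∩ Uma ∩ Pablo ∩ Diego ∩ Aarav: 15:30–16:00, 16:15–16:30, 16:45–17:00.
Restricted to 08:45–16:45: 15:30–16:00, 16:15–16:30.
Windows ≥ 15 min: 15:30–16:00, 16:15–16:30.

15:30–16:00, 16:15–16:30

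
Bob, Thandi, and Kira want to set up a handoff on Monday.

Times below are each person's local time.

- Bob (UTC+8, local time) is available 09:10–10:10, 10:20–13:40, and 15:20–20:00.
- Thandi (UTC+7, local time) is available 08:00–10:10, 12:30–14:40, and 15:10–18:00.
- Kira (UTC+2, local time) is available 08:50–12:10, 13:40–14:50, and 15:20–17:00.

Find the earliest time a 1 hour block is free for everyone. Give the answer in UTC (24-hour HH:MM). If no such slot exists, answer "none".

08:10

Bob → UTC: 01:10–02:10, 02:20–05:40, 07:20–12:00.
Thandi → UTC: 01:00–03:10, 05:30–07:40, 08:10–11:00.
Kira → UTC: 06:50–10:10, 11:40–12:50, 13:20–15:00.
Bob ∩ Thandi: 01:10–02:10, 02:20–03:10, 05:30–05:40, 07:20–07:40, 08:10–11:00.
Bob ∩ Thandi ∩ Kira: 07:20–07:40, 08:10–10:10.
Windows ≥ 60 min: 08:10–10:10.
Earliest such window starts at 08:10.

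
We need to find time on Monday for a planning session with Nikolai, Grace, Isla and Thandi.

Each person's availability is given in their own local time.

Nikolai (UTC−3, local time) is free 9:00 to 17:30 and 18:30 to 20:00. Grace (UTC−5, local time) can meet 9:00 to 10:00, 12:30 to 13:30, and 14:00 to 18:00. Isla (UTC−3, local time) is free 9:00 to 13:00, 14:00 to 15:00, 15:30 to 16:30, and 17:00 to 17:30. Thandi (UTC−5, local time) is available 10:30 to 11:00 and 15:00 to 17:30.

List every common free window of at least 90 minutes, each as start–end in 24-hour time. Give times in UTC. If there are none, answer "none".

Nikolai → UTC: 12:00–20:30, 21:30–23:00.
Grace → UTC: 14:00–15:00, 17:30–18:30, 19:00–23:00.
Isla → UTC: 12:00–16:00, 17:00–18:00, 18:30–19:30, 20:00–20:30.
Thandi → UTC: 15:30–16:00, 20:00–22:30.
Nikolai ∩ Grace: 14:00–15:00, 17:30–18:30, 19:00–20:30, 21:30–23:00.
Nikolai ∩ Grace ∩ Isla: 14:00–15:00, 17:30–18:00, 19:00–19:30, 20:00–20:30.
Nikolai ∩ Grace ∩ Isla ∩ Thandi: 20:00–20:30.
Windows ≥ 90 min: (none).

none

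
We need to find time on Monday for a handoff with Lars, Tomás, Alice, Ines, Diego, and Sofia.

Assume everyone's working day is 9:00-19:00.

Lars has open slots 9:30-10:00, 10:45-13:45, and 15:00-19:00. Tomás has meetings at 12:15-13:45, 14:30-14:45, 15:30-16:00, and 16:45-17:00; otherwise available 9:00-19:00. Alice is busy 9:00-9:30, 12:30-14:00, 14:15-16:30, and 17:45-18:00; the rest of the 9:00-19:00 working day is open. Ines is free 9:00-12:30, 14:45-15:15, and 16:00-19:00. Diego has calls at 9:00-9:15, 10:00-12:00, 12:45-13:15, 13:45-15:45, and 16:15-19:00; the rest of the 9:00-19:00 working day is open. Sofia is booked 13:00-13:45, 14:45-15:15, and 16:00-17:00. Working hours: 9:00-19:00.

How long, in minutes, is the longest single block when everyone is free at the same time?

Tomás free within 09:00–19:00: 09:00–12:15, 13:45–14:30, 14:45–15:30, 16:00–16:45, 17:00–19:00.
Alice free within 09:00–19:00: 09:30–12:30, 14:00–14:15, 16:30–17:45, 18:00–19:00.
Diego free within 09:00–19:00: 09:15–10:00, 12:00–12:45, 13:15–13:45, 15:45–16:15.
Sofia free within 09:00–19:00: 09:00–13:00, 13:45–14:45, 15:15–16:00, 17:00–19:00.
Lars ∩ Tomás: 09:30–10:00, 10:45–12:15, 15:00–15:30, 16:00–16:45, 17:00–19:00.
Lars ∩ Tomás ∩ Alice: 09:30–10:00, 10:45–12:15, 16:30–16:45, 17:00–17:45, 18:00–19:00.
Lars ∩ Tomás ∩ Alice ∩ Ines: 09:30–10:00, 10:45–12:15, 16:30–16:45, 17:00–17:45, 18:00–19:00.
Lars ∩ Tomás ∩ Alice ∩ Ines ∩ Diego: 09:30–10:00, 12:00–12:15.
Lars ∩ Tomás ∩ Alice ∩ Ines ∩ Diego ∩ Sofia: 09:30–10:00, 12:00–12:15.
Common window lengths: 30, 15 min; longest is 30.

30 minutes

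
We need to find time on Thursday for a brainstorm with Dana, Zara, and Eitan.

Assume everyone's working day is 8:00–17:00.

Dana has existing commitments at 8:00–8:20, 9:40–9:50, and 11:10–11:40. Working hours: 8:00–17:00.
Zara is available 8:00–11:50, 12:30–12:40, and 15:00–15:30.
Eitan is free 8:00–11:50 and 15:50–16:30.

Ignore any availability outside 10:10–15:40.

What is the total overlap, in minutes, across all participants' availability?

70 minutes

Dana free within 08:00–17:00: 08:20–09:40, 09:50–11:10, 11:40–17:00.
Dana ∩ Zara: 08:20–09:40, 09:50–11:10, 11:40–11:50, 12:30–12:40, 15:00–15:30.
Dana ∩ Zara ∩ Eitan: 08:20–09:40, 09:50–11:10, 11:40–11:50.
Restricted to 10:10–15:40: 10:10–11:10, 11:40–11:50.
Total common minutes: 60 + 10 = 70.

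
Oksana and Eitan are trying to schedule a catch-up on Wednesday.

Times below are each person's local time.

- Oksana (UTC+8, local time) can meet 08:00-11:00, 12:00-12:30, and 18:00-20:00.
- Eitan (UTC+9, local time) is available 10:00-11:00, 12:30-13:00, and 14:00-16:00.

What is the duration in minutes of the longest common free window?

Oksana → UTC: 00:00–03:00, 04:00–04:30, 10:00–12:00.
Eitan → UTC: 01:00–02:00, 03:30–04:00, 05:00–07:00.
Oksana ∩ Eitan: 01:00–02:00.
Single common window of 60 minutes.

60 minutes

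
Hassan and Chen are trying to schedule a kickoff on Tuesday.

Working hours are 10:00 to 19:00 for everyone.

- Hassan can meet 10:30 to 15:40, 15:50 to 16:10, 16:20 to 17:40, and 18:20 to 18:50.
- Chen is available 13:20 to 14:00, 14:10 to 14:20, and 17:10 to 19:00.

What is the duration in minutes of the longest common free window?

Hassan ∩ Chen: 13:20–14:00, 14:10–14:20, 17:10–17:40, 18:20–18:50.
Common window lengths: 40, 10, 30, 30 min; longest is 40.

40 minutes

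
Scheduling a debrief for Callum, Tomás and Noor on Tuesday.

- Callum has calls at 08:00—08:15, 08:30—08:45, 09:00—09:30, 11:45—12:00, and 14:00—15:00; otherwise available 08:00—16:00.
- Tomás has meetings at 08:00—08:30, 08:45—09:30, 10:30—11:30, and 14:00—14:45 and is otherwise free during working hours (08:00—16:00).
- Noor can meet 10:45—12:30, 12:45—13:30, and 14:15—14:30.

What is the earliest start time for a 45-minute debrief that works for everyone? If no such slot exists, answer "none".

Callum free within 08:00–16:00: 08:15–08:30, 08:45–09:00, 09:30–11:45, 12:00–14:00, 15:00–16:00.
Tomás free within 08:00–16:00: 08:30–08:45, 09:30–10:30, 11:30–14:00, 14:45–16:00.
Callum ∩ Tomás: 09:30–10:30, 11:30–11:45, 12:00–14:00, 15:00–16:00.
Callum ∩ Tomás ∩ Noor: 11:30–11:45, 12:00–12:30, 12:45–13:30.
Windows ≥ 45 min: 12:45–13:30.
Earliest such window starts at 12:45.

12:45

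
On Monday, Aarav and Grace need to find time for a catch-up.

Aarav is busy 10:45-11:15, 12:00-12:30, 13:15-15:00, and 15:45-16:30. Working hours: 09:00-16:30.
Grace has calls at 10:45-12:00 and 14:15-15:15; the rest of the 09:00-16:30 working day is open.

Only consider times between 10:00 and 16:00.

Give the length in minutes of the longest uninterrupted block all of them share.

45 minutes

Aarav free within 09:00–16:30: 09:00–10:45, 11:15–12:00, 12:30–13:15, 15:00–15:45.
Grace free within 09:00–16:30: 09:00–10:45, 12:00–14:15, 15:15–16:30.
Aarav ∩ Grace: 09:00–10:45, 12:30–13:15, 15:15–15:45.
Restricted to 10:00–16:00: 10:00–10:45, 12:30–13:15, 15:15–15:45.
Common window lengths: 45, 45, 30 min; longest is 45.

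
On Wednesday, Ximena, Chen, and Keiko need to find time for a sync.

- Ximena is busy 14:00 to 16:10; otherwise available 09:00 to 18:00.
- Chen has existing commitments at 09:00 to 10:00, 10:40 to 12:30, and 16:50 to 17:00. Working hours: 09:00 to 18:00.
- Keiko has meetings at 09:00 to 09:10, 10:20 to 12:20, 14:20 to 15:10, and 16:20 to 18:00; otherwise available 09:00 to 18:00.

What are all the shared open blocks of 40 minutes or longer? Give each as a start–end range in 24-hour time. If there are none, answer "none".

12:30–14:00

Ximena free within 09:00–18:00: 09:00–14:00, 16:10–18:00.
Chen free within 09:00–18:00: 10:00–10:40, 12:30–16:50, 17:00–18:00.
Keiko free within 09:00–18:00: 09:10–10:20, 12:20–14:20, 15:10–16:20.
Ximena ∩ Chen: 10:00–10:40, 12:30–14:00, 16:10–16:50, 17:00–18:00.
Ximena ∩ Chen ∩ Keiko: 10:00–10:20, 12:30–14:00, 16:10–16:20.
Windows ≥ 40 min: 12:30–14:00.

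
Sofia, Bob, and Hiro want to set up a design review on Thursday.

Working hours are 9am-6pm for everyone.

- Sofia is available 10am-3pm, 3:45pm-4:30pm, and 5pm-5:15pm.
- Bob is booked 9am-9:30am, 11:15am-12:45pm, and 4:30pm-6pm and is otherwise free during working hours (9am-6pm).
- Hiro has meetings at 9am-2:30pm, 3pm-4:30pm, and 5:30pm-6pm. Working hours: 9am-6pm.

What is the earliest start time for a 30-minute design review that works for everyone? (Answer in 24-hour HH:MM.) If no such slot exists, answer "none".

Bob free within 09:00–18:00: 09:30–11:15, 12:45–16:30.
Hiro free within 09:00–18:00: 14:30–15:00, 16:30–17:30.
Sofia ∩ Bob: 10:00–11:15, 12:45–15:00, 15:45–16:30.
Sofia ∩ Bob ∩ Hiro: 14:30–15:00.
Windows ≥ 30 min: 14:30–15:00.
Earliest such window starts at 14:30.

14:30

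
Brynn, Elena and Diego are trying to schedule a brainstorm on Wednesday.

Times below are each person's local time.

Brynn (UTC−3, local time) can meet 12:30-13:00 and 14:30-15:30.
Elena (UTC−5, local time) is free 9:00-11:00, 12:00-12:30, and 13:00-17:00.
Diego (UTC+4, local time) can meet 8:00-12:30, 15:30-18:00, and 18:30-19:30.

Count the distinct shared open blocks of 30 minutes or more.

0

Brynn → UTC: 15:30–16:00, 17:30–18:30.
Elena → UTC: 14:00–16:00, 17:00–17:30, 18:00–22:00.
Diego → UTC: 04:00–08:30, 11:30–14:00, 14:30–15:30.
Brynn ∩ Elena: 15:30–16:00, 18:00–18:30.
Brynn ∩ Elena ∩ Diego: (none).
Windows ≥ 30 min: (none).
That's 0 windows.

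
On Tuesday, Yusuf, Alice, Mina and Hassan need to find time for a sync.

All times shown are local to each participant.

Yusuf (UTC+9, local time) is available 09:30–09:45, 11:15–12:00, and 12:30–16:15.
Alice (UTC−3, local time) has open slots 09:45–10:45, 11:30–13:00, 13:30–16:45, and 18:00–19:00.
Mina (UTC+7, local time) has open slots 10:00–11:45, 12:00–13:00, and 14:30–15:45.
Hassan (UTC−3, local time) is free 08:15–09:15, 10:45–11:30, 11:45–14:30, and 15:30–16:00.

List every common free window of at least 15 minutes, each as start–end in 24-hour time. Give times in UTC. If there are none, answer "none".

Yusuf → UTC: 00:30–00:45, 02:15–03:00, 03:30–07:15.
Alice → UTC: 12:45–13:45, 14:30–16:00, 16:30–19:45, 21:00–22:00.
Mina → UTC: 03:00–04:45, 05:00–06:00, 07:30–08:45.
Hassan → UTC: 11:15–12:15, 13:45–14:30, 14:45–17:30, 18:30–19:00.
Yusuf ∩ Alice: (none).
Yusuf ∩ Alice ∩ Mina: (none).
Yusuf ∩ Alice ∩ Mina ∩ Hassan: (none).
Windows ≥ 15 min: (none).

none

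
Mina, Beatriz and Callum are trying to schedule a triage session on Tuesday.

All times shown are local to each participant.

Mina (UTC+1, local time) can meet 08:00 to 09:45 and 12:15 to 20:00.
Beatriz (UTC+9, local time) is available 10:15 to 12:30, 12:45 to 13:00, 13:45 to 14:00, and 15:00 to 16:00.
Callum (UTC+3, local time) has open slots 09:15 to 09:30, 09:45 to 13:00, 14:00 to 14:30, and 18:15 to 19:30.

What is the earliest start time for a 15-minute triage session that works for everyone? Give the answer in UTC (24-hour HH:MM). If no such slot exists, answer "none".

none

Mina → UTC: 07:00–08:45, 11:15–19:00.
Beatriz → UTC: 01:15–03:30, 03:45–04:00, 04:45–05:00, 06:00–07:00.
Callum → UTC: 06:15–06:30, 06:45–10:00, 11:00–11:30, 15:15–16:30.
Mina ∩ Beatriz: (none).
Mina ∩ Beatriz ∩ Callum: (none).
Windows ≥ 15 min: (none).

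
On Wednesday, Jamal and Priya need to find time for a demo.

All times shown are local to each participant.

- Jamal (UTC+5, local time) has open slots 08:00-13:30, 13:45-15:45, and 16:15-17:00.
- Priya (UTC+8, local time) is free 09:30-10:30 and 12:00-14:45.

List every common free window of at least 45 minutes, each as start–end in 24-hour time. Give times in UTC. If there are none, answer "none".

Jamal → UTC: 03:00–08:30, 08:45–10:45, 11:15–12:00.
Priya → UTC: 01:30–02:30, 04:00–06:45.
Jamal ∩ Priya: 04:00–06:45.
Windows ≥ 45 min: 04:00–06:45.

04:00–06:45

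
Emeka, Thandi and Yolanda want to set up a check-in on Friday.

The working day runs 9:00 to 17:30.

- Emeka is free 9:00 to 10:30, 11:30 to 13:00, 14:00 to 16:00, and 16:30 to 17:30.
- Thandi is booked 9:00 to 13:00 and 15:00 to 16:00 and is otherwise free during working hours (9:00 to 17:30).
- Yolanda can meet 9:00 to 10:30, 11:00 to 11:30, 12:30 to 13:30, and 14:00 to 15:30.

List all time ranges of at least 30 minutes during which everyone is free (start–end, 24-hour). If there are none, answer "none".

14:00–15:00

Thandi free within 09:00–17:30: 13:00–15:00, 16:00–17:30.
Emeka ∩ Thandi: 14:00–15:00, 16:30–17:30.
Emeka ∩ Thandi ∩ Yolanda: 14:00–15:00.
Windows ≥ 30 min: 14:00–15:00.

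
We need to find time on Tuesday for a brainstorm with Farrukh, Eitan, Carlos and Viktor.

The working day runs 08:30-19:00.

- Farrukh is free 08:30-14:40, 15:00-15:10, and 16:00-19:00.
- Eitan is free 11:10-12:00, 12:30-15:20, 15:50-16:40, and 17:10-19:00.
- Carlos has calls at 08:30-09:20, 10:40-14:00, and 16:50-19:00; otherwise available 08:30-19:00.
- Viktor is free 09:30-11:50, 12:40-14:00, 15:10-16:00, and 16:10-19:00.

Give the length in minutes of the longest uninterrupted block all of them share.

Carlos free within 08:30–19:00: 09:20–10:40, 14:00–16:50.
Farrukh ∩ Eitan: 11:10–12:00, 12:30–14:40, 15:00–15:10, 16:00–16:40, 17:10–19:00.
Farrukh ∩ Eitan ∩ Carlos: 14:00–14:40, 15:00–15:10, 16:00–16:40.
Farrukh ∩ Eitan ∩ Carlos ∩ Viktor: 16:10–16:40.
Single common window of 30 minutes.

30 minutes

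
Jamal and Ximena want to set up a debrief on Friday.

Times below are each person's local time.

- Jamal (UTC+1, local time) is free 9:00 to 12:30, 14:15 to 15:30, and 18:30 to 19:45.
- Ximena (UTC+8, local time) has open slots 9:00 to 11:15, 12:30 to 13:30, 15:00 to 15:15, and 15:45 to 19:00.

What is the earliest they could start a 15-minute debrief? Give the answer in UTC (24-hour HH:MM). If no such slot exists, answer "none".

Jamal → UTC: 08:00–11:30, 13:15–14:30, 17:30–18:45.
Ximena → UTC: 01:00–03:15, 04:30–05:30, 07:00–07:15, 07:45–11:00.
Jamal ∩ Ximena: 08:00–11:00.
Windows ≥ 15 min: 08:00–11:00.
Earliest such window starts at 08:00.

08:00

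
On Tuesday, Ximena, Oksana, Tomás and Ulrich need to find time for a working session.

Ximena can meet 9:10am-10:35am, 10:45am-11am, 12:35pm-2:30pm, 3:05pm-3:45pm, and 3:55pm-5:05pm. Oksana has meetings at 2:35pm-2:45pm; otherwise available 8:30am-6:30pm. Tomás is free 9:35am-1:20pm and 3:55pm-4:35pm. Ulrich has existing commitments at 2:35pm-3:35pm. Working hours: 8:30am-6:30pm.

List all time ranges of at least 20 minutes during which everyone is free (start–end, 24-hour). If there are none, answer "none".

Oksana free within 08:30–18:30: 08:30–14:35, 14:45–18:30.
Ulrich free within 08:30–18:30: 08:30–14:35, 15:35–18:30.
Ximena ∩ Oksana: 09:10–10:35, 10:45–11:00, 12:35–14:30, 15:05–15:45, 15:55–17:05.
Ximena ∩ Oksana ∩ Tomás: 09:35–10:35, 10:45–11:00, 12:35–13:20, 15:55–16:35.
Ximena ∩ Oksana ∩ Tomás ∩ Ulrich: 09:35–10:35, 10:45–11:00, 12:35–13:20, 15:55–16:35.
Windows ≥ 20 min: 09:35–10:35, 12:35–13:20, 15:55–16:35.

09:35–10:35, 12:35–13:20, 15:55–16:35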